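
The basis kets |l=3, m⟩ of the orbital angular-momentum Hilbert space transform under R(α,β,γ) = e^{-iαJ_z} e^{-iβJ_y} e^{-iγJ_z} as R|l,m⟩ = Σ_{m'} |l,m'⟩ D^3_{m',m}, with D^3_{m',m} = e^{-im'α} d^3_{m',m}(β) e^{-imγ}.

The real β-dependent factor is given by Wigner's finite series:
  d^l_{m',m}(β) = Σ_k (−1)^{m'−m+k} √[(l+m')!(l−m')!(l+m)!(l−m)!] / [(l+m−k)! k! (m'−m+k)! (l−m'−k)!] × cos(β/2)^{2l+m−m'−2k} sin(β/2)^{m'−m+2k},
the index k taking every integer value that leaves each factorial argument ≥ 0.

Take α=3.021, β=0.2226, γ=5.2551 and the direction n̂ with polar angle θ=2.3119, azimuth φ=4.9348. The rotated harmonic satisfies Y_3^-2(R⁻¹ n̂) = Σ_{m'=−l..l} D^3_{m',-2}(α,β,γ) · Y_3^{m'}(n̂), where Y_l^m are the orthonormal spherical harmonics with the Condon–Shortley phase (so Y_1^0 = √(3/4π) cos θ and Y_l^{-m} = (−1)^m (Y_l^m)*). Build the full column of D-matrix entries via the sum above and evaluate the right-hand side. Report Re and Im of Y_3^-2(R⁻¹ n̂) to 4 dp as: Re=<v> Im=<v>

Need the full column D^3_{m',-2} for m'=−3..3 at α=3.021, β=0.2226, γ=5.2551.
cos(β/2)=0.993813, sin(β/2)=0.111070
d^3_{-3,-2}: single k=1 term ⇒ +0.263752;  D = +0.197655+0.174636i
d^3_{-2,-2}: k∈[0..1] ⇒ +0.963445 -0.060171 = +0.903274;  D = -0.600047-0.675165i
d^3_{-1,-2}: k∈[0..1] ⇒ -0.340503 +0.008506 = -0.331996;  D = -0.189091-0.272885i
d^3_{0,-2}: k∈[0..1] ⇒ +0.065914 -0.000823 = +0.065090;  D = -0.030367-0.057572i
d^3_{1,-2}: k∈[0..1] ⇒ -0.008506 +0.000053 = -0.008453;  D = -0.003016-0.007897i
d^3_{2,-2}: k∈[0..1] ⇒ +0.000752 -0.000002 = +0.000750;  D = -0.000181-0.000727i
d^3_{3,-2}: single k=0 term ⇒ -0.000041;  D = -0.000005-0.000041i
Y_3^{m'}(θ=2.3119,φ=4.9348) and Σ D·Y over m':
  (+0.1977+0.1746i)·(-0.1037-0.1316i)  (-0.6000-0.6752i)·(+0.3390-0.1616i)  (-0.1891-0.2729i)·(+0.0673+0.2974i)  (-0.0304-0.0576i)·(+0.1817+0.0000i)  (-0.0030-0.0079i)·(-0.0673+0.2974i)  (-0.0002-0.0007i)·(+0.3390+0.1616i)  (-0.0000-0.0000i)·(+0.1037-0.1316i)
Y_3^-2(R⁻¹ n̂) = -0.244467-0.261700i

Re=-0.2445 Im=-0.2617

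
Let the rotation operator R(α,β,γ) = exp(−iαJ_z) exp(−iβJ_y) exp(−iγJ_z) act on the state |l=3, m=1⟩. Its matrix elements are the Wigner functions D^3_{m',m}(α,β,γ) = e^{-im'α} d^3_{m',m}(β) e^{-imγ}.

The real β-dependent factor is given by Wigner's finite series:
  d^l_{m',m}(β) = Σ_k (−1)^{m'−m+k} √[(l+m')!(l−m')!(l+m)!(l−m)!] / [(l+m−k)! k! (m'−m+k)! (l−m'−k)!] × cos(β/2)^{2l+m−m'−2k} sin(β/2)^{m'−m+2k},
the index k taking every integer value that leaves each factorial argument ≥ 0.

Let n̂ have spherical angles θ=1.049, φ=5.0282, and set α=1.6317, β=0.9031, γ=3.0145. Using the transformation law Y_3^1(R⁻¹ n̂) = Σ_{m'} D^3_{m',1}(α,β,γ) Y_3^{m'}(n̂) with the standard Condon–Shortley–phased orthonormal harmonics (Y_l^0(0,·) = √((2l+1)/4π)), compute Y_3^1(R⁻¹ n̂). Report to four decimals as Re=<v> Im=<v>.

Need the full column D^3_{m',1} for m'=−3..3 at α=1.6317, β=0.9031, γ=3.0145.
cos(β/2)=0.899772, sin(β/2)=0.436361
d^3_{-3,1}: single k=4 term ⇒ +0.113682;  D = -0.034659+0.108270i
d^3_{-2,1}: k∈[3..4] ⇒ +0.382793 -0.045015 = +0.337778;  D = +0.327369+0.083207i
d^3_{-1,1}: k∈[2..4] ⇒ +0.748811 -0.234821 +0.006904 = +0.520893;  D = +0.097350-0.511715i
d^3_{0,1}: k∈[1..3] ⇒ +0.891452 -0.628993 +0.049312 = +0.311771;  D = -0.309257-0.039517i
d^3_{1,1}: k∈[0..2] ⇒ +0.530633 -0.998414 +0.176116 = -0.291665;  D = +0.019291-0.291027i
d^3_{2,1}: k∈[0..1] ⇒ -0.813781 +0.382793 = -0.430988;  D = -0.430982-0.002278i
d^3_{3,1}: single k=0 term ⇒ +0.483355;  D = -0.026870-0.482608i
Y_3^{m'}(θ=1.049,φ=5.0282) and Σ D·Y over m':
  (-0.0347+0.1083i)·(-0.2207-0.1587i)  (+0.3274+0.0832i)·(-0.3090+0.2261i)  (+0.0974-0.5117i)·(+0.0211+0.0645i)  (-0.3093-0.0395i)·(-0.3270+0.0000i)  (+0.0193-0.2910i)·(-0.0211+0.0645i)  (-0.4310-0.0023i)·(-0.3090-0.2261i)  (-0.0269-0.4826i)·(+0.2207-0.1587i)
Y_3^1(R⁻¹ n̂) = +0.109544+0.041563i

Re=0.1095 Im=0.0416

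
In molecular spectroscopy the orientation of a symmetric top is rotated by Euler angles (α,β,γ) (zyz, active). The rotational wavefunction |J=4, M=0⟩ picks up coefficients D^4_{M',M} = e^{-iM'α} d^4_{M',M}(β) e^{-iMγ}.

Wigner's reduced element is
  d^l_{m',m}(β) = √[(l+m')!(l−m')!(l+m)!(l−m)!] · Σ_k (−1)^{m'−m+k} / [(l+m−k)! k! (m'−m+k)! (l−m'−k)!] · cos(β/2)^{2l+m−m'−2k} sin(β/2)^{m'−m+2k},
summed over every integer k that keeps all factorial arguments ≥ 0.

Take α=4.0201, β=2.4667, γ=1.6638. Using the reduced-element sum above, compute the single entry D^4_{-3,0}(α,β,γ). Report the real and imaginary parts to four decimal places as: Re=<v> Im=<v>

D^4_{-3,0}(4.0201,2.4667,1.6638) = e^{-i·-3·4.0201}·d^4_{-3,0}(2.4667)·e^{-i·0·1.6638}. Compute d first:
Half-angle: c=0.331079, s=0.943603. N=√(1·5040·24·24)=1703.830978
k: max(0,(0)−(-3))=3 … min(4+(0),4−(-3))=4
  k=3: (−1)^0·1703.8310/(144)·0.3311^5·0.9436^3 = +0.039545
  k=4: (−1)^1·1703.8310/(144)·0.3311^3·0.9436^5 = -0.321221
d^4_{-3,0}(2.4667) = +0.039545 -0.321221 = -0.281677
Phases: e^{-i·(-3)·4.0201}=+0.874656-0.484744i, e^{-i·(0)·1.6638}=+1.000000+0.000000i ⇒ D=-0.246370+0.136541i

Re=-0.2464 Im=0.1365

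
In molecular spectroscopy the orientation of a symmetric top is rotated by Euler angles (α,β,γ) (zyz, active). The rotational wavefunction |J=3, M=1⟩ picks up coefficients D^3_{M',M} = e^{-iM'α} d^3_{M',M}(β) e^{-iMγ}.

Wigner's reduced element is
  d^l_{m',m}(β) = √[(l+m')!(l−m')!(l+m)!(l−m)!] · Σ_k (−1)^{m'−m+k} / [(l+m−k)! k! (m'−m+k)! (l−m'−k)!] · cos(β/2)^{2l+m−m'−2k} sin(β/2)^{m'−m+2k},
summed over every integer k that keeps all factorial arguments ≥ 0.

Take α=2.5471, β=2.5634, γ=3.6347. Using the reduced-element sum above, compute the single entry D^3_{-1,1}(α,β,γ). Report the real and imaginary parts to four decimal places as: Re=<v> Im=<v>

D^3_{-1,1}(2.5471,2.5634,3.6347) = e^{-i·-1·2.5471}·d^3_{-1,1}(2.5634)·e^{-i·1·3.6347}. Compute d first:
Half-angle: c=0.285086, s=0.958502. N=√(2·24·24·2)=48.000000
The bounds max(0,m−m')=2 and min(l+m,l−m')=4 give 3 terms
  k=2: (−1)^0·48.0000/(8)·0.2851^4·0.9585^2 = +0.036412
  k=3: (−1)^1·48.0000/(6)·0.2851^2·0.9585^4 = -0.548800
  k=4: (−1)^2·48.0000/(48)·0.2851^0·0.9585^6 = +0.775457
d^3_{-1,1}(2.5634) = +0.036412 -0.548800 +0.775457 = +0.263069
Phases: e^{-i·(-1)·2.5471}=-0.828433+0.560089i, e^{-i·(1)·3.6347}=-0.880866+0.473365i ⇒ D=+0.122225-0.232951i

Re=0.1222 Im=-0.2330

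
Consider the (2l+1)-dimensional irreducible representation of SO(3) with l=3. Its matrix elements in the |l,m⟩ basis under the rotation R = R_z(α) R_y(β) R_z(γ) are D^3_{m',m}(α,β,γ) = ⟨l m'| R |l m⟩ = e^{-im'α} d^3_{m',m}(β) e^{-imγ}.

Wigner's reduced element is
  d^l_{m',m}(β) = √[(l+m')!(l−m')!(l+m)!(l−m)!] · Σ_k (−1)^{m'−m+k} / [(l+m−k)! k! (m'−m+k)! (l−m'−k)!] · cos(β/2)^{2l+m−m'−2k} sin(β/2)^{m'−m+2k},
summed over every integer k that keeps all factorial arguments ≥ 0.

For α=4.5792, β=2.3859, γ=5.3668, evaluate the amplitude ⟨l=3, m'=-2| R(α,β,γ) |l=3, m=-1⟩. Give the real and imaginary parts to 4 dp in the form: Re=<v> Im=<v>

Re=0.0889 Im=-0.2174

Split into d^3_{-2,-1}(β=2.3859) × two z-phases.
Half-angle: c=0.368920, s=0.929461. N=√(1·120·2·24)=75.894664
Admissible k: 1..2 (factorial args all ≥0)
  k=1: (−1)^0·75.8947/(24)·0.3689^5·0.9295^1 = +0.020086
  k=2: (−1)^1·75.8947/(12)·0.3689^3·0.9295^3 = -0.254988
d^3_{-2,-1}(2.3859) = +0.020086 -0.254988 = -0.234902
Attach z-rotation phases: D = e^{-i(-2)(4.5792)}·(-0.234902)·e^{-i(-1)(5.3668)} = +0.088879-0.217438i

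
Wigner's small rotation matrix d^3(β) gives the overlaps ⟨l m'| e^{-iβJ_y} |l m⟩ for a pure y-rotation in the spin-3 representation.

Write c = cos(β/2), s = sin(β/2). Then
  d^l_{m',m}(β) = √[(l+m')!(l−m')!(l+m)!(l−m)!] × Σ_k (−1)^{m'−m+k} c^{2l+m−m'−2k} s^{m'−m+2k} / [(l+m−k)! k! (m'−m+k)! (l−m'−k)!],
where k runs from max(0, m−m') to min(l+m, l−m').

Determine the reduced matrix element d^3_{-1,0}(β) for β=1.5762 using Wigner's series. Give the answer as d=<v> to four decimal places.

d=-0.4329

d^3_{-1,0}(β=1.5762) via Wigner's sum:
c=cos(1.5762/2)=0.705194, s=sin(1.5762/2)=0.709015; N=√[2·24·6·6]=41.569219
Admissible k: 1..3 (factorial args all ≥0)
  k=1: (−1)^0·41.5692/(12)·0.7052^5·0.7090^1 = +0.428339
  k=2: (−1)^1·41.5692/(4)·0.7052^3·0.7090^3 = -1.298981
  k=3: (−1)^2·41.5692/(12)·0.7052^1·0.7090^5 = +0.437699
d^3_{-1,0}(1.5762) = +0.428339 -1.298981 +0.437699 = -0.432943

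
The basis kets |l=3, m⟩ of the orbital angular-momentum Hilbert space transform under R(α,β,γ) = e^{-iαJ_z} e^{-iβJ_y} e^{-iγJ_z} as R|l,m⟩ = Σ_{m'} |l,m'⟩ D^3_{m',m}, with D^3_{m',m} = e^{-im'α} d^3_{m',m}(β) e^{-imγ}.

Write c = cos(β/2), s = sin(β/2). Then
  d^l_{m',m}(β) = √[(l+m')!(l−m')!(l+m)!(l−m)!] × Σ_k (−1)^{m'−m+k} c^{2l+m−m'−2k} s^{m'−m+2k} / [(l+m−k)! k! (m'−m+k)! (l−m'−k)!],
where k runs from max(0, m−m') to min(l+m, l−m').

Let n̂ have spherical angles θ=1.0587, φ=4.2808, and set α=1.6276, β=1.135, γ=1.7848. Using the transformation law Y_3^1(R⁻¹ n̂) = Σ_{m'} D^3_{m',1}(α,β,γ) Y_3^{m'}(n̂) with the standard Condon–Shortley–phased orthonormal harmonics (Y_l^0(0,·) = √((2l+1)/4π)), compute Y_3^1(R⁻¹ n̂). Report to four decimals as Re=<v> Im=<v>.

Need the full column D^3_{m',1} for m'=−3..3 at α=1.6276, β=1.135, γ=1.7848.
cos(β/2)=0.843247, sin(β/2)=0.537526
d^3_{-3,1}: single k=4 term ⇒ +0.229907;  D = -0.229689+0.010019i
d^3_{-2,1}: k∈[3..4] ⇒ +0.588969 -0.119661 = +0.469309;  D = +0.047038+0.466945i
d^3_{-1,1}: k∈[2..4] ⇒ +0.876536 -0.474894 +0.024121 = +0.425763;  D = +0.420513-0.066655i
d^3_{0,1}: k∈[1..3] ⇒ +0.793898 -0.967775 +0.131082 = -0.042795;  D = +0.009089+0.041819i
d^3_{1,1}: k∈[0..2] ⇒ +0.359526 -1.168714 +0.356170 = -0.453018;  D = +0.436508-0.121187i
d^3_{2,1}: k∈[0..1] ⇒ -0.724727 +0.588969 = -0.135758;  D = -0.043684-0.128537i
d^3_{3,1}: single k=0 term ⇒ +0.565801;  D = +0.524508-0.212185i
Y_3^{m'}(θ=1.0587,φ=4.2808) and Σ D·Y over m':
  (-0.2297+0.0100i)·(+0.2659-0.0753i)  (+0.0470+0.4669i)·(-0.2474-0.2892i)  (+0.4205-0.0667i)·(-0.0236+0.0513i)  (+0.0091+0.0418i)·(-0.3290+0.0000i)  (+0.4365-0.1212i)·(+0.0236+0.0513i)  (-0.0437-0.1285i)·(-0.2474+0.2892i)  (+0.5245-0.2122i)·(-0.2659-0.0753i)
Y_3^1(R⁻¹ n̂) = -0.037382-0.044136i

Re=-0.0374 Im=-0.0441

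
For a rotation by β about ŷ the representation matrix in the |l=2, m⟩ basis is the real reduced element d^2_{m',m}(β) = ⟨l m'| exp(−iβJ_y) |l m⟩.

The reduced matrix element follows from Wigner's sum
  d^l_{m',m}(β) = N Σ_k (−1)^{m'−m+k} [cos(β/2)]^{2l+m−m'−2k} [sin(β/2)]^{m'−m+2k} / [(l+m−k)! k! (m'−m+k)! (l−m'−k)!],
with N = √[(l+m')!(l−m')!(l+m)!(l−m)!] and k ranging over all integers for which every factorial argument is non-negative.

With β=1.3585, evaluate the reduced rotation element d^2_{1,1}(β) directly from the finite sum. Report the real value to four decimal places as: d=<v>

d=-0.3503

d^2_{1,1}(β=1.3585) via Wigner's sum:
With c≡cos(β/2)=0.778044 and s≡sin(β/2)=0.628210, N=[6·1·6·1]^{1/2}=6.000000
k∈{0,1} keeps every argument non-negative
  k=0: (−1)^0·6.0000/(6)·0.7780^4·0.6282^0 = +0.366452
  k=1: (−1)^1·6.0000/(2)·0.7780^2·0.6282^2 = -0.716702
d^2_{1,1}(1.3585) = +0.366452 -0.716702 = -0.350251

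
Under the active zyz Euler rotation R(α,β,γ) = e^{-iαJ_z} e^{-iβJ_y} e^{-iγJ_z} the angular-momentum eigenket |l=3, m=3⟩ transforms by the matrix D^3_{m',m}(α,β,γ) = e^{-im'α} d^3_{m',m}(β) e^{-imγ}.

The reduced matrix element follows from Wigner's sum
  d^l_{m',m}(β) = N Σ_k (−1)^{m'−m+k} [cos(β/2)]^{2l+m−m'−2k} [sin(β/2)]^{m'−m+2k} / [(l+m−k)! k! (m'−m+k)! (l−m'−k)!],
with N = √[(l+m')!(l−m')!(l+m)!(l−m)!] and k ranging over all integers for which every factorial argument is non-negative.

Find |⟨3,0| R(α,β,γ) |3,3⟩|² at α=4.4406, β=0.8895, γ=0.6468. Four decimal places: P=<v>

P=0.0686

D^3_{0,3}(4.4406,0.8895,0.6468) = e^{-i·0·4.4406}·d^3_{0,3}(0.8895)·e^{-i·3·0.6468}. Compute d first:
With c≡cos(β/2)=0.902718 and s≡sin(β/2)=0.430232, N=[6·6·720·1]^{1/2}=160.996894
k: max(0,(3)−(0))=3 … min(3+(3),3−(0))=3
  k=3: (−1)^0·160.9969/(36)·0.9027^3·0.4302^3 = +0.261987
d^3_{0,3}(0.8895) = +0.261987
|D^3_{0,3}|² = |d^3_{0,3}(β)|² = (+0.261987)² = 0.068637 (the z-rotation phases have unit modulus)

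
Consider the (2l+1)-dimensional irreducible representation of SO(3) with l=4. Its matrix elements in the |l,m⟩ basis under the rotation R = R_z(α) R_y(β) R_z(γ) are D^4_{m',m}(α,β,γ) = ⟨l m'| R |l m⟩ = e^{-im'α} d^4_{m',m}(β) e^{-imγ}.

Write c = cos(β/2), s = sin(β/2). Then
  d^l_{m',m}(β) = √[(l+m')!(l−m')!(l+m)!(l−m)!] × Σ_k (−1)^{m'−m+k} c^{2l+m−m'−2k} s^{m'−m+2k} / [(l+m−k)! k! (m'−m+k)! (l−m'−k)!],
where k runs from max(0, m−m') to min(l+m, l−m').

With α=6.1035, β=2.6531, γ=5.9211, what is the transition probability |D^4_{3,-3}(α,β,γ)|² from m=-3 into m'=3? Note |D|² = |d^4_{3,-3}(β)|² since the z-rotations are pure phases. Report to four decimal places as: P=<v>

First d^4_{3,-3}(β=2.6531), then the phase factors e^{-i(3)α} and e^{-i(-3)γ}:
c=cos(2.6531/2)=0.241825, s=sin(2.6531/2)=0.970320; N=√[5040·1·1·5040]=5040.000000
Admissible k: 0..1 (factorial args all ≥0)
  k=0: (−1)^6·5040.0000/(720)·0.2418^2·0.9703^6 = +0.341657
  k=1: (−1)^7·5040.0000/(5040)·0.2418^0·0.9703^8 = -0.785813
d^4_{3,-3}(2.6531) = +0.341657 -0.785813 = -0.444156
|D^4_{3,-3}|² = |d^4_{3,-3}(β)|² = (-0.444156)² = 0.197275 (the z-rotation phases have unit modulus)

P=0.1973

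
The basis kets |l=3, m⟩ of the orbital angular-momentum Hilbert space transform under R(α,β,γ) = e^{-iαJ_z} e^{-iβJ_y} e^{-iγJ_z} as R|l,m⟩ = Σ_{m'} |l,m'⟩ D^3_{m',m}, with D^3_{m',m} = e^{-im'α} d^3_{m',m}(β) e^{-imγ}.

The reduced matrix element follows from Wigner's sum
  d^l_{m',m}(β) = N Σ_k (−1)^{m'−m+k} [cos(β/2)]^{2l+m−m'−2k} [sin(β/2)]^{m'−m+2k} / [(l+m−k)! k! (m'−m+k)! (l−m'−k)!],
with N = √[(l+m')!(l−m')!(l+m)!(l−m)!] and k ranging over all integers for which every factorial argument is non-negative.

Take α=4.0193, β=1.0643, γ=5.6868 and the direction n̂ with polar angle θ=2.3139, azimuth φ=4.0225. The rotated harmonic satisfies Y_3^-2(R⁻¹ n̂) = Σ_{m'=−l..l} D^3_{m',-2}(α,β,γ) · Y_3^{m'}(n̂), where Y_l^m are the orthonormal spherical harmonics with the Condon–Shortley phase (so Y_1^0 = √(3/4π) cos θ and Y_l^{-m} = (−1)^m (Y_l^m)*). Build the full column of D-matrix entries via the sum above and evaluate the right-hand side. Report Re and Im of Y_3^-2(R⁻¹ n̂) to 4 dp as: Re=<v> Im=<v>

Need the full column D^3_{m',-2} for m'=−3..3 at α=4.0193, β=1.0643, γ=5.6868.
cos(β/2)=0.861718, sin(β/2)=0.507387
d^3_{-3,-2}: single k=1 term ⇒ +0.590529;  D = -0.076813-0.585512i
d^3_{-2,-2}: k∈[0..1] ⇒ +0.409441 -0.709758 = -0.300316;  D = -0.254022-0.160196i
d^3_{-1,-2}: k∈[0..1] ⇒ -0.762370 +0.528621 = -0.233749;  D = +0.222243-0.072433i
d^3_{0,-2}: k∈[0..1] ⇒ +0.777500 -0.269556 = +0.507944;  D = +0.187475-0.472081i
d^3_{1,-2}: k∈[0..1] ⇒ -0.528621 +0.091635 = -0.436986;  D = -0.209380-0.383558i
d^3_{2,-2}: k∈[0..1] ⇒ +0.246070 -0.017062 = +0.229008;  D = -0.224738-0.044016i
d^3_{3,-2}: single k=0 term ⇒ -0.070980;  D = -0.055000+0.044869i
Y_3^{m'}(θ=2.3139,φ=4.0225) and Σ D·Y over m':
  (-0.0768-0.5855i)·(+0.1463+0.0797i)  (-0.2540-0.1602i)·(+0.0712+0.3681i)  (+0.2222-0.0724i)·(-0.1952+0.2366i)  (+0.1875-0.4721i)·(+0.1796+0.0000i)  (-0.2094-0.3836i)·(+0.1952+0.2366i)  (-0.2247-0.0440i)·(+0.0712-0.3681i)  (-0.0550+0.0449i)·(-0.1463+0.0797i)
Y_3^-2(R⁻¹ n̂) = +0.105871-0.270503i

Re=0.1059 Im=-0.2705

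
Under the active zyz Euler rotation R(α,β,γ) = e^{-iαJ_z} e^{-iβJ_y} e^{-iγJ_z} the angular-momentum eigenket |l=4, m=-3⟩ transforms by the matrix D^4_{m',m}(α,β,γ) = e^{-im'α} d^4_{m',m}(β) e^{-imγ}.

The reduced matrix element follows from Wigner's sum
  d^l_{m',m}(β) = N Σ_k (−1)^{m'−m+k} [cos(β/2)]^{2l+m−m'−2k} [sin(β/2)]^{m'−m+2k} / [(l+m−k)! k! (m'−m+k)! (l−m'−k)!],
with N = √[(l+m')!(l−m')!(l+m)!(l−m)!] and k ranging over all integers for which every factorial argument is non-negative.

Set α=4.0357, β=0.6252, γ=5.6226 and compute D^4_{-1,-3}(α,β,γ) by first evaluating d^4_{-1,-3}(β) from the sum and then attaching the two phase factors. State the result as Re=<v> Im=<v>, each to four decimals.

Re=-0.2138 Im=0.4075

Split into d^4_{-1,-3}(β=0.6252) × two z-phases.
Half-angle: c=0.951537, s=0.307534. N=√(6·120·1·5040)=1904.940944
k: max(0,(-3)−(-1))=0 … min(4+(-3),4−(-1))=1
  k=0: (−1)^2·1904.9409/(240)·0.9515^6·0.3075^2 = +0.557199
  k=1: (−1)^3·1904.9409/(144)·0.9515^4·0.3075^4 = -0.097005
d^4_{-1,-3}(0.6252) = +0.557199 -0.097005 = +0.460194
D = (-0.626215-0.779650i)·(+0.460194)·(-0.399489-0.916738i) = -0.213792+0.407519i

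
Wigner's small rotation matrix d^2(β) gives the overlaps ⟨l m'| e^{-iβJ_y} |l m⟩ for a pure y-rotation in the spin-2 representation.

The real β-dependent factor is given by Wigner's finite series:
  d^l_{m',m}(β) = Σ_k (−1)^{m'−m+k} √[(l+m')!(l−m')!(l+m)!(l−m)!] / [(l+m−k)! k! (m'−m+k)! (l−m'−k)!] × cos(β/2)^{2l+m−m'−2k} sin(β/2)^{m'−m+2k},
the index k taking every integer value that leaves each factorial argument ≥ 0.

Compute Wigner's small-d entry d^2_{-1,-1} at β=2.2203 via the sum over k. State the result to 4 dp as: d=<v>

d^2_{-1,-1}(β=2.2203) via Wigner's sum:
With c≡cos(β/2)=0.444527 and s≡sin(β/2)=0.895765, N=[1·6·1·6]^{1/2}=6.000000
k∈{0,1} keeps every argument non-negative
  k=0: (−1)^0·6.0000/(6)·0.4445^4·0.8958^0 = +0.039047
  k=1: (−1)^1·6.0000/(2)·0.4445^2·0.8958^2 = -0.475671
d^2_{-1,-1}(2.2203) = +0.039047 -0.475671 = -0.436623

d=-0.4366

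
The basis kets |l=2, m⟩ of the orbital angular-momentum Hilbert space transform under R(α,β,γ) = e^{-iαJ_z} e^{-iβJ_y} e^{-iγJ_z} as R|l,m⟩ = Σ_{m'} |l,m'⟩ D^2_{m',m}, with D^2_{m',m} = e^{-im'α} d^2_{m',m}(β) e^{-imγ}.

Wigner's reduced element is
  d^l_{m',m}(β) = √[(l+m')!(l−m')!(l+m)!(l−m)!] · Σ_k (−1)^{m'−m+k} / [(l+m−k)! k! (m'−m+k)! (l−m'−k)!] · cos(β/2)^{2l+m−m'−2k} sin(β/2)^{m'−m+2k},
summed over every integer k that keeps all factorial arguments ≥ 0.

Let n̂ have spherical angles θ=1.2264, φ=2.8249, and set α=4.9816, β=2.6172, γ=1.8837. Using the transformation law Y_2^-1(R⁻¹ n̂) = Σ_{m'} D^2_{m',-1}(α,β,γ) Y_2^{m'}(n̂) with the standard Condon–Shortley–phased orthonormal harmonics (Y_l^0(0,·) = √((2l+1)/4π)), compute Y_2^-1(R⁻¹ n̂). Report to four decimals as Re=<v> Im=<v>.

Need the full column D^2_{m',-1} for m'=−2..2 at α=4.9816, β=2.6172, γ=1.8837.
cos(β/2)=0.259202, sin(β/2)=0.965823
d^2_{-2,-1}: single k=1 term ⇒ +0.033639;  D = +0.025302-0.022168i
d^2_{-1,-1}: k∈[0..1] ⇒ +0.004514 -0.188016 = -0.183502;  D = -0.153280-0.100888i
d^2_{0,-1}: k∈[0..1] ⇒ -0.041199 +0.572015 = +0.530816;  D = -0.163397+0.505041i
d^2_{1,-1}: k∈[0..1] ⇒ +0.188016 -0.870142 = -0.682126;  D = +0.681475+0.029794i
d^2_{2,-1}: single k=0 term ⇒ -0.467048;  D = +0.104437+0.455222i
Y_2^{m'}(θ=1.2264,φ=2.8249) and Σ D·Y over m':
  (+0.0253-0.0222i)·(+0.2759+0.2026i)  (-0.1533-0.1009i)·(-0.2333-0.0765i)  (-0.1634+0.5050i)·(-0.2075+0.0000i)  (+0.6815+0.0298i)·(+0.2333-0.0765i)  (+0.1044+0.4552i)·(+0.2759-0.2026i)
Y_2^-1(R⁻¹ n̂) = +0.355722-0.011280i

Re=0.3557 Im=-0.0113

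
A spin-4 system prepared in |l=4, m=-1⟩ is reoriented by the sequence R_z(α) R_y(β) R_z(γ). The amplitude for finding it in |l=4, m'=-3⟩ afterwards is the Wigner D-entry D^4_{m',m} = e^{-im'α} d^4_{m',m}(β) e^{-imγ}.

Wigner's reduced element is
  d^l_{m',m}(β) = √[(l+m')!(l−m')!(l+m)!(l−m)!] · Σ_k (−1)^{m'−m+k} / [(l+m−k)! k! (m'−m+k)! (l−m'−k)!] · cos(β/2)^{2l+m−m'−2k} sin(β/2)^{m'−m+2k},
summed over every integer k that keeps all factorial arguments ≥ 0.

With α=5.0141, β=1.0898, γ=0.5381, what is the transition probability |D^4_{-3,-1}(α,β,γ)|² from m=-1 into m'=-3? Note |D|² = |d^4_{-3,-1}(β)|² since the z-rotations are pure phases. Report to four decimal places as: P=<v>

First d^4_{-3,-1}(β=1.0898), then the phase factors e^{-i(-3)α} and e^{-i(-1)γ}:
With c≡cos(β/2)=0.855179 and s≡sin(β/2)=0.518333, N=[1·5040·6·120]^{1/2}=1904.940944
k∈{2,3} keeps every argument non-negative
  k=2: (−1)^0·1904.9409/(240)·0.8552^6·0.5183^2 = +0.834123
  k=3: (−1)^1·1904.9409/(144)·0.8552^4·0.5183^4 = -0.510718
d^4_{-3,-1}(1.0898) = +0.834123 -0.510718 = +0.323404
|D^4_{-3,-1}|² = |d^4_{-3,-1}(β)|² = (+0.323404)² = 0.104590 (the z-rotation phases have unit modulus)

P=0.1046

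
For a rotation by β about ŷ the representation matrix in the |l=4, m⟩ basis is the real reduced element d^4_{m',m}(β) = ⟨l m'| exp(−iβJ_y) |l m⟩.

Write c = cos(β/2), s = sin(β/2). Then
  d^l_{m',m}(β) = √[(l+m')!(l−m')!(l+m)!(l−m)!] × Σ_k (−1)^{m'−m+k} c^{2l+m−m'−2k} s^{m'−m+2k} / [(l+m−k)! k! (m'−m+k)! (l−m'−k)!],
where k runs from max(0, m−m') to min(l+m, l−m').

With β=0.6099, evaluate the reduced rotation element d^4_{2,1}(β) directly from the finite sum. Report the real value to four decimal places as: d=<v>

d=-0.4918

d^4_{2,1}(β=0.6099) via Wigner's sum:
c=cos(0.6099/2)=0.953862, s=sin(0.6099/2)=0.300245; N=√[720·2·120·6]=1018.233765
k: max(0,(1)−(2))=0 … min(4+(1),4−(2))=2
  k=0: (−1)^1·1018.2338/(240)·0.9539^7·0.3002^1 = -0.915190
  k=1: (−1)^2·1018.2338/(48)·0.9539^5·0.3002^3 = +0.453381
  k=2: (−1)^3·1018.2338/(72)·0.9539^3·0.3002^5 = -0.029947
d^4_{2,1}(0.6099) = -0.915190 +0.453381 -0.029947 = -0.491756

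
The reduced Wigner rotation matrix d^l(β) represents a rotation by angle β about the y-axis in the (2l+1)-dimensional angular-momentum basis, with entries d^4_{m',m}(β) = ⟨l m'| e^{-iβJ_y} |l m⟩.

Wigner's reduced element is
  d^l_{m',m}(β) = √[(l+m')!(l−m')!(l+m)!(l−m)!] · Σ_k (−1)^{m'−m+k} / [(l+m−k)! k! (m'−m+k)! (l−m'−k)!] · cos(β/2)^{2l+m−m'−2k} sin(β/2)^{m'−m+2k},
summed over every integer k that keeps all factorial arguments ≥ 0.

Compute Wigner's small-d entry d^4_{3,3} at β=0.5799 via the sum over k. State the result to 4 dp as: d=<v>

d=0.2680

d^4_{3,3}(β=0.5799) via Wigner's sum:
Half-angle: c=0.958258, s=0.285904. N=√(5040·1·5040·1)=5040.000000
k: max(0,(3)−(3))=0 … min(4+(3),4−(3))=1
  k=0: (−1)^0·5040.0000/(5040)·0.9583^8·0.2859^0 = +0.710985
  k=1: (−1)^1·5040.0000/(720)·0.9583^6·0.2859^2 = -0.443032
d^4_{3,3}(0.5799) = +0.710985 -0.443032 = +0.267953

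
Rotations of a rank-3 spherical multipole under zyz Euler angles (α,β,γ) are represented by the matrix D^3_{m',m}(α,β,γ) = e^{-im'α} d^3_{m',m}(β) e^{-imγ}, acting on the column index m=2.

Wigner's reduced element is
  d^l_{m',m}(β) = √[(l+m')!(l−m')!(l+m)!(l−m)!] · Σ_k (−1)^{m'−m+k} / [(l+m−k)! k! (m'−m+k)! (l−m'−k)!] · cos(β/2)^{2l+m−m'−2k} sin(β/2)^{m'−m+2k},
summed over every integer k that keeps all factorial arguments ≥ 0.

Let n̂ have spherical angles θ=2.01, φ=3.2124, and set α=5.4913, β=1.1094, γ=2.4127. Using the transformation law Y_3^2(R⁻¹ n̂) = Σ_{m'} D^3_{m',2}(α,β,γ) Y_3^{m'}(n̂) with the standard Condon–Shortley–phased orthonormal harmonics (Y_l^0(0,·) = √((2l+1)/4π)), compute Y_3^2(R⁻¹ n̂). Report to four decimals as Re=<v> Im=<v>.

Need the full column D^3_{m',2} for m'=−3..3 at α=5.4913, β=1.1094, γ=2.4127.
cos(β/2)=0.850058, sin(β/2)=0.526688
d^3_{-3,2}: single k=5 term ⇒ +0.084390;  D = +0.051268-0.067032i
d^3_{-2,2}: k∈[4..5] ⇒ +0.278024 -0.021346 = +0.256678;  D = +0.254643-0.032252i
d^3_{-1,2}: k∈[3..4] ⇒ +0.567594 -0.108947 = +0.458646;  D = +0.360661+0.283336i
d^3_{0,2}: k∈[2..3] ⇒ +0.793347 -0.304560 = +0.488787;  D = +0.055121+0.485669i
d^3_{1,2}: k∈[1..2] ⇒ +0.739261 -0.567594 = +0.171667;  D = -0.107793+0.133605i
d^3_{2,2}: k∈[0..1] ⇒ +0.377305 -0.724223 = -0.346918;  D = +0.345184-0.034647i
d^3_{3,2}: single k=0 term ⇒ -0.572629;  D = +0.440963+0.365315i
Y_3^{m'}(θ=2.01,φ=3.2124) and Σ D·Y over m':
  (+0.0513-0.0670i)·(-0.3024+0.0652i)  (+0.2546-0.0323i)·(-0.3524+0.0502i)  (+0.3607+0.2833i)·(+0.0280-0.0020i)  (+0.0551+0.4857i)·(+0.3326+0.0000i)  (-0.1078+0.1336i)·(-0.0280-0.0020i)  (+0.3452-0.0346i)·(-0.3524-0.0502i)  (+0.4410+0.3653i)·(+0.3024+0.0652i)
Y_3^2(R⁻¹ n̂) = -0.080855+0.347087i

Re=-0.0809 Im=0.3471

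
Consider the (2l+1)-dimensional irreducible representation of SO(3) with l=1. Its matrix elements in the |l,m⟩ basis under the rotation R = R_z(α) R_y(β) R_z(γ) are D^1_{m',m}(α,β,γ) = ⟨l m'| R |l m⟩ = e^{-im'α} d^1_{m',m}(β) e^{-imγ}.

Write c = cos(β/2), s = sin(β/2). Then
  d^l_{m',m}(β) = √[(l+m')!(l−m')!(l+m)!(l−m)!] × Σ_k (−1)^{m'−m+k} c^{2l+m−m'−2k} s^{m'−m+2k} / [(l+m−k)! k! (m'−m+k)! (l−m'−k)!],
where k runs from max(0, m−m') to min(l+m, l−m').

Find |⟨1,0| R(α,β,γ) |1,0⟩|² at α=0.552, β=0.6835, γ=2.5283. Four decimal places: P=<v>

P=0.6012

First d^1_{0,0}(β=0.6835), then the phase factors e^{-i(0)α} and e^{-i(0)γ}:
Half-angle: c=0.942170, s=0.335136. N=√(1·1·1·1)=1.000000
k: max(0,(0)−(0))=0 … min(1+(0),1−(0))=1
  k=0: (−1)^0·1.0000/(1)·0.9422^2·0.3351^0 = +0.887684
  k=1: (−1)^1·1.0000/(1)·0.9422^0·0.3351^2 = -0.112316
d^1_{0,0}(0.6835) = +0.887684 -0.112316 = +0.775367
|D^1_{0,0}|² = |d^1_{0,0}(β)|² = (+0.775367)² = 0.601194 (the z-rotation phases have unit modulus)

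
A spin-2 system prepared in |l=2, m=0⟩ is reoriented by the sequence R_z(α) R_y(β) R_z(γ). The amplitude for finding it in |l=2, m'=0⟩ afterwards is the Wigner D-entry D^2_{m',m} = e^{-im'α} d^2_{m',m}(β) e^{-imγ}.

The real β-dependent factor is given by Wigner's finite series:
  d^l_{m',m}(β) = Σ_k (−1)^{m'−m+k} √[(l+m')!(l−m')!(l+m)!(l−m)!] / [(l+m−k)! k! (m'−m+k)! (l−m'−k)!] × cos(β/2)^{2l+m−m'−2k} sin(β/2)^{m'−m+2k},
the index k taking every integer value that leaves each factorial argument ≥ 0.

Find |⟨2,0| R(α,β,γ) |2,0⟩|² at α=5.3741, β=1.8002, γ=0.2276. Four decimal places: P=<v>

First d^2_{0,0}(β=1.8002), then the phase factors e^{-i(0)α} and e^{-i(0)γ}:
c=cos(1.8002/2)=0.621532, s=sin(1.8002/2)=0.783389; N=√[2·2·2·2]=4.000000
k: max(0,(0)−(0))=0 … min(2+(0),2−(0))=2
  k=0: (−1)^0·4.0000/(4)·0.6215^4·0.7834^0 = +0.149229
  k=1: (−1)^1·4.0000/(1)·0.6215^2·0.7834^2 = -0.948291
  k=2: (−1)^2·4.0000/(4)·0.6215^0·0.7834^4 = +0.376626
d^2_{0,0}(1.8002) = +0.149229 -0.948291 +0.376626 = -0.422436
|D^2_{0,0}|² = |d^2_{0,0}(β)|² = (-0.422436)² = 0.178452 (the z-rotation phases have unit modulus)

P=0.1785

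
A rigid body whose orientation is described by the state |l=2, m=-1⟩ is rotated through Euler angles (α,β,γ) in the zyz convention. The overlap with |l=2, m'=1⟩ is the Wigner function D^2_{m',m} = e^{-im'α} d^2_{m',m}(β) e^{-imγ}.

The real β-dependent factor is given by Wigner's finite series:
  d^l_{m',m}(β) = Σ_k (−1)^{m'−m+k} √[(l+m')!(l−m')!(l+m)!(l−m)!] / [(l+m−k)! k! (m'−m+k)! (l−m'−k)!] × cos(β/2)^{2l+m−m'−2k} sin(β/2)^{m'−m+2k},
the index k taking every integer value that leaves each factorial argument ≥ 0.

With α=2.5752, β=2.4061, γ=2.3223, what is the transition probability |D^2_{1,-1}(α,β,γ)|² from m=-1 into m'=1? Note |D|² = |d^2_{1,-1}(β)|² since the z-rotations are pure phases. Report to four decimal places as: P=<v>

D^2_{1,-1}(2.5752,2.4061,2.3223) = e^{-i·1·2.5752}·d^2_{1,-1}(2.4061)·e^{-i·-1·2.3223}. Compute d first:
With c≡cos(β/2)=0.359513 and s≡sin(β/2)=0.933140, N=[6·1·1·6]^{1/2}=6.000000
k∈{0,1} keeps every argument non-negative
  k=0: (−1)^2·6.0000/(2)·0.3595^2·0.9331^2 = +0.337633
  k=1: (−1)^3·6.0000/(6)·0.3595^0·0.9331^4 = -0.758206
d^2_{1,-1}(2.4061) = +0.337633 -0.758206 = -0.420573
|D^2_{1,-1}|² = |d^2_{1,-1}(β)|² = (-0.420573)² = 0.176882 (the z-rotation phases have unit modulus)

P=0.1769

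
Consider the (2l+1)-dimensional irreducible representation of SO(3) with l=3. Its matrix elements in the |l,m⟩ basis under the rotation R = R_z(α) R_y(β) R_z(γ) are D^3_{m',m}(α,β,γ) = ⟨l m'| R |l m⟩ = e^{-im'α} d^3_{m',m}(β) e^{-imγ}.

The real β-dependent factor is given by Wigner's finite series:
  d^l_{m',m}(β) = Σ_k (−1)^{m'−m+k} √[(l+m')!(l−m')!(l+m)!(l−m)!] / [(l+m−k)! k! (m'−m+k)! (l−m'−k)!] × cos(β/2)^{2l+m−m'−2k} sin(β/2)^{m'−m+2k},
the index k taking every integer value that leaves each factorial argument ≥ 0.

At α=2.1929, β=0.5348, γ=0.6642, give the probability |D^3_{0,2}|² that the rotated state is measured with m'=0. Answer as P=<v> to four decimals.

Split into d^3_{0,2}(β=0.5348) × two z-phases.
Half-angle: c=0.964461, s=0.264225. N=√(6·6·120·1)=65.726707
k∈{2,3} keeps every argument non-negative
  k=2: (−1)^0·65.7267/(12)·0.9645^4·0.2642^2 = +0.330862
  k=3: (−1)^1·65.7267/(12)·0.9645^2·0.2642^4 = -0.024833
d^3_{0,2}(0.5348) = +0.330862 -0.024833 = +0.306029
|D^3_{0,2}|² = |d^3_{0,2}(β)|² = (+0.306029)² = 0.093654 (the z-rotation phases have unit modulus)

P=0.0937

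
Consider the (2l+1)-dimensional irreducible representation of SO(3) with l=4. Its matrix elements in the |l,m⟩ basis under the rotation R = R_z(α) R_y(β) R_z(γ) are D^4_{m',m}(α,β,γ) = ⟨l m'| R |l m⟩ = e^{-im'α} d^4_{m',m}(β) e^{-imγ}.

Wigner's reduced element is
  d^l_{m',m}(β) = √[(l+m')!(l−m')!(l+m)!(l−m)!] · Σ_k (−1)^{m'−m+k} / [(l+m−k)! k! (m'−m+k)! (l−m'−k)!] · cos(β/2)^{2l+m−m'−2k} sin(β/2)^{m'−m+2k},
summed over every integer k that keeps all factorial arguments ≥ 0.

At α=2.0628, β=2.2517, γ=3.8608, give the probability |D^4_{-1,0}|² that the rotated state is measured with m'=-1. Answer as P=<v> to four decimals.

P=0.0038

D^4_{-1,0}(2.0628,2.2517,3.8608) = e^{-i·-1·2.0628}·d^4_{-1,0}(2.2517)·e^{-i·0·3.8608}. Compute d first:
With c≡cos(β/2)=0.430409 and s≡sin(β/2)=0.902634, N=[6·120·24·24]^{1/2}=643.987578
Admissible k: 1..4 (factorial args all ≥0)
  k=1: (−1)^0·643.9876/(144)·0.4304^7·0.9026^1 = +0.011046
  k=2: (−1)^1·643.9876/(24)·0.4304^5·0.9026^3 = -0.291481
  k=3: (−1)^2·643.9876/(24)·0.4304^3·0.9026^5 = +1.281945
  k=4: (−1)^3·643.9876/(144)·0.4304^1·0.9026^7 = -0.939675
d^4_{-1,0}(2.2517) = +0.011046 -0.291481 +1.281945 -0.939675 = +0.061835
|D^4_{-1,0}|² = |d^4_{-1,0}(β)|² = (+0.061835)² = 0.003824 (the z-rotation phases have unit modulus)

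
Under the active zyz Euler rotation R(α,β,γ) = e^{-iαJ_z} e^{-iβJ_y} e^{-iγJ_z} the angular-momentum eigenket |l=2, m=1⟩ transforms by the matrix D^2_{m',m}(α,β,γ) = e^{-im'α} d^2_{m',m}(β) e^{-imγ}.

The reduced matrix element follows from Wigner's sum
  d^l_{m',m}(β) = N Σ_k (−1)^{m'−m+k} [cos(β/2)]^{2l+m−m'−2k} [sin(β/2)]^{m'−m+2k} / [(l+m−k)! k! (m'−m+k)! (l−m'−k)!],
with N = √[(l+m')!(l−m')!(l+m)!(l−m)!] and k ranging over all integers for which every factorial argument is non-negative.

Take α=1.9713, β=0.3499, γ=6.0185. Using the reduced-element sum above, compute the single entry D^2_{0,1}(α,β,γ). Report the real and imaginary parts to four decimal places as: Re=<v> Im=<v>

Re=0.3807 Im=0.1032

Split into d^2_{0,1}(β=0.3499) × two z-phases.
Half-angle: c=0.984735, s=0.174059. N=√(2·2·6·1)=4.898979
k: max(0,(1)−(0))=1 … min(2+(1),2−(0))=2
  k=1: (−1)^0·4.8990/(2)·0.9847^3·0.1741^1 = +0.407127
  k=2: (−1)^1·4.8990/(2)·0.9847^1·0.1741^3 = -0.012720
d^2_{0,1}(0.3499) = +0.407127 -0.012720 = +0.394407
D = (+1.000000+0.000000i)·(+0.394407)·(+0.965175+0.261606i) = +0.380672+0.103179i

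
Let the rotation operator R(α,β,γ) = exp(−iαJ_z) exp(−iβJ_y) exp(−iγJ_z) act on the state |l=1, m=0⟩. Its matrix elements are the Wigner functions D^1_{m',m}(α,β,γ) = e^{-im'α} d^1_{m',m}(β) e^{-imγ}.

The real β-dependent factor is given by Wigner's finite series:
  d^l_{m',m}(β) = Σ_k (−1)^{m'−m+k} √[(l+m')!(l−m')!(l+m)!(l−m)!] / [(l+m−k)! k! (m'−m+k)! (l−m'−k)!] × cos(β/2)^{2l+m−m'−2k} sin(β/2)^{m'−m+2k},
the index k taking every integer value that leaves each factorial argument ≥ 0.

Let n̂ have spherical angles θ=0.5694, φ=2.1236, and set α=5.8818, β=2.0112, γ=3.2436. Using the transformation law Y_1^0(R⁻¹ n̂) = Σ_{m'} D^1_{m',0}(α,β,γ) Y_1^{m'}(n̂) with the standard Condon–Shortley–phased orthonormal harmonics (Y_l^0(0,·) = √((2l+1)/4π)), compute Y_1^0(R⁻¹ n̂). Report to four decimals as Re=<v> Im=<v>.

Re=-0.3698 Im=0.0000

Need the full column D^1_{m',0} for m'=−1..1 at α=5.8818, β=2.0112, γ=3.2436.
cos(β/2)=0.535582, sin(β/2)=0.844483
d^1_{-1,0}: single k=1 term ⇒ +0.639634;  D = +0.588797-0.249901i
d^1_{0,0}: k∈[0..1] ⇒ +0.286848 -0.713152 = -0.426305;  D = -0.426305+0.000000i
d^1_{1,0}: single k=0 term ⇒ -0.639634;  D = -0.588797-0.249901i
Y_1^{m'}(θ=0.5694,φ=2.1236) and Σ D·Y over m':
  (+0.5888-0.2499i)·(-0.0978-0.1585i)  (-0.4263+0.0000i)·(+0.4115+0.0000i)  (-0.5888-0.2499i)·(+0.0978-0.1585i)
Y_1^0(R⁻¹ n̂) = -0.369832+0.000000i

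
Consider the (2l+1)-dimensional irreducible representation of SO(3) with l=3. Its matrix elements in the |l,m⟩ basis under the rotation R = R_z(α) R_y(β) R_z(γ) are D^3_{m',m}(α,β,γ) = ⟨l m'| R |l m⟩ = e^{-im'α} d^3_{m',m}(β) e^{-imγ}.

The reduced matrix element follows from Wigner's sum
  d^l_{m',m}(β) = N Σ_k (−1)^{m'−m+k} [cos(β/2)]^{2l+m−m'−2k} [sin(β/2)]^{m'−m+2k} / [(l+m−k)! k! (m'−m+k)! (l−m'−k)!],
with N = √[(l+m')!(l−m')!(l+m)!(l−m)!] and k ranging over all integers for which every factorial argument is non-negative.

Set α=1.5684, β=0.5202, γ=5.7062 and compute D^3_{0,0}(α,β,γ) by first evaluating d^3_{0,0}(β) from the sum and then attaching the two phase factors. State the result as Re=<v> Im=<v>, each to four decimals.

Split into d^3_{0,0}(β=0.5202) × two z-phases.
Half-angle: c=0.966364, s=0.257177. N=√(6·6·6·6)=36.000000
Admissible k: 0..3 (factorial args all ≥0)
  k=0: (−1)^0·36.0000/(36)·0.9664^6·0.2572^0 = +0.814414
  k=1: (−1)^1·36.0000/(4)·0.9664^4·0.2572^2 = -0.519124
  k=2: (−1)^2·36.0000/(4)·0.9664^2·0.2572^4 = +0.036767
  k=3: (−1)^3·36.0000/(36)·0.9664^0·0.2572^6 = -0.000289
d^3_{0,0}(0.5202) = +0.814414 -0.519124 +0.036767 -0.000289 = +0.331768
D = (+1.000000+0.000000i)·(+0.331768)·(+1.000000+0.000000i) = +0.331768+0.000000i

Re=0.3318 Im=0.0000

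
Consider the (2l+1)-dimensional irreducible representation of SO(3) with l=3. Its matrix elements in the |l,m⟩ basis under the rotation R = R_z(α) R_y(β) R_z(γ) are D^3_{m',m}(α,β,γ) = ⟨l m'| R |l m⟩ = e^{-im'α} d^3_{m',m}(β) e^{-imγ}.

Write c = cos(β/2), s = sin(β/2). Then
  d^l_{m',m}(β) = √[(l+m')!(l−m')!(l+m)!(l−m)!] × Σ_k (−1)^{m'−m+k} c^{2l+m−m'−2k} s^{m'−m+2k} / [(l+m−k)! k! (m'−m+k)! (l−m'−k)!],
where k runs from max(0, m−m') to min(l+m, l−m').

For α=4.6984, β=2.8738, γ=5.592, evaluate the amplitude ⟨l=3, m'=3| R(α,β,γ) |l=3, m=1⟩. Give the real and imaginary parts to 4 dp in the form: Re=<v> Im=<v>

Re=0.0008 Im=-0.0009

Split into d^3_{3,1}(β=2.8738) × two z-phases.
Half-angle: c=0.133497, s=0.991049. N=√(720·1·24·2)=185.903201
Admissible k: 0..0 (factorial args all ≥0)
  k=0: (−1)^2·185.9032/(48)·0.1335^4·0.9910^2 = +0.001208
d^3_{3,1}(2.8738) = +0.001208
Phases: e^{-i·(3)·4.6984}=+0.041955-0.999120i, e^{-i·(1)·5.592}=+0.770491+0.637451i ⇒ D=+0.000809-0.000898i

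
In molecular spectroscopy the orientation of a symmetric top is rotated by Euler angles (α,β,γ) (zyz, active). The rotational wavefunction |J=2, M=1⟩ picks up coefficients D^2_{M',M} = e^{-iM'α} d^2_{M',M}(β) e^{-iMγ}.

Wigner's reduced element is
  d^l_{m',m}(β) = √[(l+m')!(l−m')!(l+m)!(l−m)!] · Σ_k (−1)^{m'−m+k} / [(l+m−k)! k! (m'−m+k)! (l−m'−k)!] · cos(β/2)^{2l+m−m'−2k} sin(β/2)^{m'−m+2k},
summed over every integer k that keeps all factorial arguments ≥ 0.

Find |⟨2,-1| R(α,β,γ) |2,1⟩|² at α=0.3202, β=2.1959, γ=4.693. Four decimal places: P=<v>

Split into d^2_{-1,1}(β=2.1959) × two z-phases.
Half-angle: c=0.455422, s=0.890276. N=√(1·6·6·1)=6.000000
The bounds max(0,m−m')=2 and min(l+m,l−m')=3 give 2 terms
  k=2: (−1)^0·6.0000/(2)·0.4554^2·0.8903^2 = +0.493172
  k=3: (−1)^1·6.0000/(6)·0.4554^0·0.8903^4 = -0.628200
d^2_{-1,1}(2.1959) = +0.493172 -0.628200 = -0.135028
|D^2_{-1,1}|² = |d^2_{-1,1}(β)|² = (-0.135028)² = 0.018233 (the z-rotation phases have unit modulus)

P=0.0182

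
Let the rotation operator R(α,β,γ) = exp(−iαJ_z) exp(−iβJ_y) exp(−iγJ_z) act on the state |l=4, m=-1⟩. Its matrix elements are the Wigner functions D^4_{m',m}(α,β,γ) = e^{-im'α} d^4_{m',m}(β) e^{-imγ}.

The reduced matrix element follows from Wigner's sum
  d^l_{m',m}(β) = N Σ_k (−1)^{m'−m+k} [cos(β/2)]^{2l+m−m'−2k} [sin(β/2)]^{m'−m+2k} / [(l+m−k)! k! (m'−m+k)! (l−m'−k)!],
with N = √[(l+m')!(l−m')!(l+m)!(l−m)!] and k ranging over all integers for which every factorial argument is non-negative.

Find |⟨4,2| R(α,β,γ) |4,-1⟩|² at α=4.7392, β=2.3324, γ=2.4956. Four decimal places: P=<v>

Split into d^4_{2,-1}(β=2.3324) × two z-phases.
With c≡cos(β/2)=0.393648 and s≡sin(β/2)=0.919261, N=[720·2·6·120]^{1/2}=1018.233765
Admissible k: 0..2 (factorial args all ≥0)
  k=0: (−1)^3·1018.2338/(72)·0.3936^5·0.9193^3 = -0.103841
  k=1: (−1)^4·1018.2338/(48)·0.3936^3·0.9193^5 = +0.849424
  k=2: (−1)^5·1018.2338/(240)·0.3936^1·0.9193^7 = -0.926440
d^4_{2,-1}(2.3324) = -0.103841 +0.849424 -0.926440 = -0.180857
|D^4_{2,-1}|² = |d^4_{2,-1}(β)|² = (-0.180857)² = 0.032709 (the z-rotation phases have unit modulus)

P=0.0327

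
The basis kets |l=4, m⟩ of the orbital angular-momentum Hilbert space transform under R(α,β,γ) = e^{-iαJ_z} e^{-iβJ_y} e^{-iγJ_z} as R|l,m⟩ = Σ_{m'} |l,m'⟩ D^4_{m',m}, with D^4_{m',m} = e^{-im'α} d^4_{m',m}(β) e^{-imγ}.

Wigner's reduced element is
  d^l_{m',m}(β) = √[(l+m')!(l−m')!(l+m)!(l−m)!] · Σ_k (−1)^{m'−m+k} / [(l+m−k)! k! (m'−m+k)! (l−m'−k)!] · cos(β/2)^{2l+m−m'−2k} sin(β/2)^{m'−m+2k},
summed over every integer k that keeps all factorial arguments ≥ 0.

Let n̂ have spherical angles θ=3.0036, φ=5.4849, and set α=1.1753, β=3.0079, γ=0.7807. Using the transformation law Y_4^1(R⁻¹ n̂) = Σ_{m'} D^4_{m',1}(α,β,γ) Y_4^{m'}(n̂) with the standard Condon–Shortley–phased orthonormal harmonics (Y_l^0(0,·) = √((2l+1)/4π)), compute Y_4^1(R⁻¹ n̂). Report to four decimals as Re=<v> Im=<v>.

Re=-0.0718 Im=0.3706

Need the full column D^4_{m',1} for m'=−4..4 at α=1.1753, β=3.0079, γ=0.7807.
cos(β/2)=0.066797, sin(β/2)=0.997767
d^4_{-4,1}: single k=5 term ⇒ +0.002205;  D = -0.001570-0.001549i
d^4_{-3,1}: k∈[4..5] ⇒ +0.000261 -0.034942 = -0.034681;  D = +0.031992-0.013390i
d^4_{-2,1}: k∈[3..5] ⇒ +0.000019 -0.006252 +0.278993 = +0.272760;  D = +0.000244+0.272760i
d^4_{-1,1}: k∈[2..5] ⇒ +0.000001 -0.000592 +0.066035 -0.982272 = -0.916828;  D = -0.846370-0.352464i
d^4_{0,1}: k∈[1..4] ⇒ +0.000000 -0.000035 +0.007908 -0.294084 = -0.286212;  D = -0.203331+0.201429i
d^4_{1,1}: k∈[0..3] ⇒ +0.000000 -0.000001 +0.000592 -0.044023 = -0.043433;  D = +0.016320+0.040250i
d^4_{2,1}: k∈[0..2] ⇒ -0.000000 +0.000028 -0.004168 = -0.004140;  D = +0.004140+0.000043i
d^4_{3,1}: k∈[0..1] ⇒ +0.000001 -0.000261 = -0.000260;  D = +0.000103-0.000239i
d^4_{4,1}: single k=0 term ⇒ -0.000010;  D = -0.000007-0.000007i
Y_4^{m'}(θ=3.0036,φ=5.4849) and Σ D·Y over m':
  (-0.0016-0.0015i)·(-0.0002-0.0000i)  (+0.0320-0.0134i)·(+0.0024-0.0022i)  (+0.0002+0.2728i)·(-0.0010+0.0371i)  (-0.8464-0.3525i)·(-0.1740-0.1785i)  (-0.2033+0.2014i)·(+0.7675+0.0000i)  (+0.0163+0.0402i)·(+0.1740-0.1785i)  (+0.0041+0.0000i)·(-0.0010-0.0371i)  (+0.0001-0.0002i)·(-0.0024-0.0022i)  (-0.0000-0.0000i)·(-0.0002+0.0000i)
Y_4^1(R⁻¹ n̂) = -0.071791+0.370618i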